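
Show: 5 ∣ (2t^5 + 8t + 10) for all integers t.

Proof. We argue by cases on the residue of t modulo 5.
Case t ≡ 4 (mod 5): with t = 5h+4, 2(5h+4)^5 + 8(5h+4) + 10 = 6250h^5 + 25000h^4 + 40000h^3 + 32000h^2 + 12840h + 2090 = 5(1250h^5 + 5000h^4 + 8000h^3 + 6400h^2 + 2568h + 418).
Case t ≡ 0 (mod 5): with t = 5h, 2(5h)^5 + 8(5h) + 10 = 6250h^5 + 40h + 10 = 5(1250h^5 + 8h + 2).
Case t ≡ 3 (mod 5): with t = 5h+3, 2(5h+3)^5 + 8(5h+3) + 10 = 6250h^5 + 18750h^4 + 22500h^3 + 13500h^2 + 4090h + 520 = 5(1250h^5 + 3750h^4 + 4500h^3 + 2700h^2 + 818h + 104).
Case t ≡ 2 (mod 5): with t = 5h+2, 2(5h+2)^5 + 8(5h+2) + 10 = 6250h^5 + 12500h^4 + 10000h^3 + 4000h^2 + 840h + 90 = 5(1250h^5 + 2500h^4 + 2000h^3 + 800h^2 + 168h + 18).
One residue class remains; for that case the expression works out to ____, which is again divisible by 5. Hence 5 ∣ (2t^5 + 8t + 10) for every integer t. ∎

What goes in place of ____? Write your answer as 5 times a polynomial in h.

5(1250h^5 + 1250h^4 + 500h^3 + 100h^2 + 18h + 4)

Only t ≡ 1 (mod 5) is unaccounted for. Put t = 5h+1:
2(5h+1)^5 + 8(5h+1) + 10 expands to 6250h^5 + 6250h^4 + 2500h^3 + 500h^2 + 90h + 20,
and factoring out 5 leaves 5(1250h^5 + 1250h^4 + 500h^3 + 100h^2 + 18h + 4).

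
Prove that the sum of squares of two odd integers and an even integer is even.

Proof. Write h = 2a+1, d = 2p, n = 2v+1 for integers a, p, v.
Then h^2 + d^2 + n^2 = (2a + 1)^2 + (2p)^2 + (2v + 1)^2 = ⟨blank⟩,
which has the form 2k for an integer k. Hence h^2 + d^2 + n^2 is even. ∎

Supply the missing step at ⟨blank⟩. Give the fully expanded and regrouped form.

Expanding: (2a + 1)^2 + (2p)^2 + (2v + 1)^2 = 4a^2 + 4a + 4p^2 + 4v^2 + 4v + 2.
Every term is even; pulling out the factor of 2 gives 2(2a^2 + 2a + 2p^2 + 2v^2 + 2v + 1).

2(2a^2 + 2a + 2p^2 + 2v^2 + 2v + 1)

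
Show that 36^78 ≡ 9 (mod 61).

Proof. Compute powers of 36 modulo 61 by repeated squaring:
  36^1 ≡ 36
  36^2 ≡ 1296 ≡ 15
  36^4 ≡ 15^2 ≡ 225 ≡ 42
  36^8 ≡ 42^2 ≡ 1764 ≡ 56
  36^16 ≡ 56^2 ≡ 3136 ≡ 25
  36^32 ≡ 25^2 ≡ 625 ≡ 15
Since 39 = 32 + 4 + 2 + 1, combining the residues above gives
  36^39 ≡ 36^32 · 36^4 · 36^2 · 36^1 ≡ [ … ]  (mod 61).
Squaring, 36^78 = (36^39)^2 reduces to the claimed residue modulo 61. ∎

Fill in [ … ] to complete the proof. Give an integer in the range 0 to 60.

3

Multiply the listed residues: 15 · 42 · 15 · 36 = 630 → 9450 → 340200.
Reducing modulo 61: 340200 = 5577·61 + 3, so 36^39 ≡ 3.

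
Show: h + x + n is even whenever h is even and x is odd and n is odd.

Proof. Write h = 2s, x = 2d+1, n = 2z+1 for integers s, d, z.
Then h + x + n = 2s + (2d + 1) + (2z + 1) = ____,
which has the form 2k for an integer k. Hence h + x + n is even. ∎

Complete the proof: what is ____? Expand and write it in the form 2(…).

2(d + s + z + 1)

2s + (2d + 1) + (2z + 1) = 2d + 2s + 2z + 2
= 2(d + s + z + 1).
Since d + s + z + 1 is an integer, the sum is of the form 2k for an integer k.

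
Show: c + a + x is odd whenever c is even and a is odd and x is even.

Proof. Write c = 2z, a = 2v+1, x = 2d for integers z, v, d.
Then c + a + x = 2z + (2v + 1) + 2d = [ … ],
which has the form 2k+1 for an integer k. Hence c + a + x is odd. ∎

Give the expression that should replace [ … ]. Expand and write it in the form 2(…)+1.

2(d + v + z) + 1

2z + (2v + 1) + 2d = 2d + 2v + 2z + 1
= 2(d + v + z) + 1.
Since d + v + z is an integer, the sum is of the form 2k+1 for an integer k.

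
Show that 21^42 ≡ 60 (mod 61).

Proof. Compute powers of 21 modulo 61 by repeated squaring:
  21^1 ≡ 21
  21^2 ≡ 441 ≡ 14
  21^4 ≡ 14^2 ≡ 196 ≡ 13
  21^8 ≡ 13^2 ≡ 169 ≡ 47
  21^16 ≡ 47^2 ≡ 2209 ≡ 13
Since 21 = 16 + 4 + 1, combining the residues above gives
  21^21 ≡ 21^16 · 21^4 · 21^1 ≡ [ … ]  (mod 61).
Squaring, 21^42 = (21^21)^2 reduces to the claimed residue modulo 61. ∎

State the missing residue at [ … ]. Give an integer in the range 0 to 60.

11

Multiply the listed residues: 13 · 13 · 21 = 169 → 3549.
Reducing modulo 61: 3549 = 58·61 + 11, so 21^21 ≡ 11.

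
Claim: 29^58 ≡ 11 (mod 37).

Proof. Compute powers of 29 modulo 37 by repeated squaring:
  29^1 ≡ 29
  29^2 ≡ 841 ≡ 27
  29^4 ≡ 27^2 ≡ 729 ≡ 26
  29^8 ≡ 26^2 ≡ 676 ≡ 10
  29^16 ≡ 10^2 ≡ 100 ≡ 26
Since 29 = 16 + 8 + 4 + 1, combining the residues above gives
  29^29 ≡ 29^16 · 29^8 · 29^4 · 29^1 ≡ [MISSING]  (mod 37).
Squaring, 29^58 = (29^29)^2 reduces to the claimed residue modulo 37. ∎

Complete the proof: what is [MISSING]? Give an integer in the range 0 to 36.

14

29^16 · 29^8 · 29^4 · 29^1 ≡ 26 · 10 · 26 · 29 = 196040.
196040 mod 37 = 14, so 29^29 ≡ 14 (mod 37).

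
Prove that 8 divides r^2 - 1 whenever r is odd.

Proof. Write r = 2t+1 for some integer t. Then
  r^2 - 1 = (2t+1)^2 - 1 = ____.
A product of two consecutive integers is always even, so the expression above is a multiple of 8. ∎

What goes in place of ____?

4t(t + 1)

(2t+1)^2 - 1 = 4t^2 + 4t + 1 - 1 = 4t^2 + 4t = 4t(t+1).
Since t and t+1 are consecutive, t(t+1) is even, and 4·(even) is a multiple of 8.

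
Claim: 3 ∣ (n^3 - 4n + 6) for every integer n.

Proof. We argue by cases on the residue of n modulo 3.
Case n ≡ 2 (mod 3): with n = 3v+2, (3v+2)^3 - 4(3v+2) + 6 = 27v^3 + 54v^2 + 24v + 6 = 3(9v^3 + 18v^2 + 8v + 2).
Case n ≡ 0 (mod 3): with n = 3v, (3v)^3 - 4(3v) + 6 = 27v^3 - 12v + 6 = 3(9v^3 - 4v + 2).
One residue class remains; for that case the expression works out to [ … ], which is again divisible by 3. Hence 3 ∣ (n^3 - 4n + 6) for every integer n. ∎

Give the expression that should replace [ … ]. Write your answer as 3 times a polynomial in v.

3(9v^3 + 9v^2 - v + 1)

The residues treated are {2, 0}, so the missing case is n ≡ 1 (mod 3); write n = 3v+1.
Then (3v+1)^3 - 4(3v+1) + 6 = 27v^3 + 27v^2 - 3v + 3 = 3(9v^3 + 9v^2 - v + 1).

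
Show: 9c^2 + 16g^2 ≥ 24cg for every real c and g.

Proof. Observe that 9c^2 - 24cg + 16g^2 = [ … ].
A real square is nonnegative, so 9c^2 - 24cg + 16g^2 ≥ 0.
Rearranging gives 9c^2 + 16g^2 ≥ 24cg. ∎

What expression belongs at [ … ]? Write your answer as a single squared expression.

9c^2 - 24cg + 16g^2 is a perfect-square trinomial: the outer terms are (3c)^2 and (4g)^2, and the cross term is -2·3c·4g.
So 9c^2 - 24cg + 16g^2 = (3c - 4g)^2 ≥ 0.

(3c - 4g)^2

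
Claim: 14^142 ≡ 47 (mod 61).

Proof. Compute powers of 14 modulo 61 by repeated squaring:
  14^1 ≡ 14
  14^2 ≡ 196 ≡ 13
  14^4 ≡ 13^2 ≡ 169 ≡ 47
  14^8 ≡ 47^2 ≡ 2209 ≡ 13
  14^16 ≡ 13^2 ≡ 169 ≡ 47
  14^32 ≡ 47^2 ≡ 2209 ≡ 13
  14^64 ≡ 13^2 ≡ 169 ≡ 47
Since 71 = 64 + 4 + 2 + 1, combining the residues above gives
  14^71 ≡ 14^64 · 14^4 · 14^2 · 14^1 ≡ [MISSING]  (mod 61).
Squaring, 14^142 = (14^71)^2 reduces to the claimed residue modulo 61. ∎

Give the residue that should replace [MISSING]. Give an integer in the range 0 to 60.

14^64 · 14^4 · 14^2 · 14^1 ≡ 47 · 47 · 13 · 14 = 402038.
402038 mod 61 = 48, so 14^71 ≡ 48 (mod 61).

48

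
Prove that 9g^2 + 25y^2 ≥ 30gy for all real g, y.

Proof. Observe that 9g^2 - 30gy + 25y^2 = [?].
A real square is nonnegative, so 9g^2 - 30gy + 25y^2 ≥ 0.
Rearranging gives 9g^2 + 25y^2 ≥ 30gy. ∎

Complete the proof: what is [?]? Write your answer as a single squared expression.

9g^2 - 30gy + 25y^2 is a perfect-square trinomial: the outer terms are (3g)^2 and (5y)^2, and the cross term is -2·3g·5y.
So 9g^2 - 30gy + 25y^2 = (3g - 5y)^2 ≥ 0.

(3g - 5y)^2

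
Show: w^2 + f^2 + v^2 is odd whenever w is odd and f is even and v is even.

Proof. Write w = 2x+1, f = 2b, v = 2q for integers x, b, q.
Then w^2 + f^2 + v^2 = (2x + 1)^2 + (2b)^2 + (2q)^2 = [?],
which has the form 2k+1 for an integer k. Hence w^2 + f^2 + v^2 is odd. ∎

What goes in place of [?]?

2(2b^2 + 2q^2 + 2x^2 + 2x) + 1

(2x + 1)^2 + (2b)^2 + (2q)^2 = 4b^2 + 4q^2 + 4x^2 + 4x + 1
= 2(2b^2 + 2q^2 + 2x^2 + 2x) + 1.
Since 2b^2 + 2q^2 + 2x^2 + 2x is an integer, the sum of squares is of the form 2k+1 for an integer k.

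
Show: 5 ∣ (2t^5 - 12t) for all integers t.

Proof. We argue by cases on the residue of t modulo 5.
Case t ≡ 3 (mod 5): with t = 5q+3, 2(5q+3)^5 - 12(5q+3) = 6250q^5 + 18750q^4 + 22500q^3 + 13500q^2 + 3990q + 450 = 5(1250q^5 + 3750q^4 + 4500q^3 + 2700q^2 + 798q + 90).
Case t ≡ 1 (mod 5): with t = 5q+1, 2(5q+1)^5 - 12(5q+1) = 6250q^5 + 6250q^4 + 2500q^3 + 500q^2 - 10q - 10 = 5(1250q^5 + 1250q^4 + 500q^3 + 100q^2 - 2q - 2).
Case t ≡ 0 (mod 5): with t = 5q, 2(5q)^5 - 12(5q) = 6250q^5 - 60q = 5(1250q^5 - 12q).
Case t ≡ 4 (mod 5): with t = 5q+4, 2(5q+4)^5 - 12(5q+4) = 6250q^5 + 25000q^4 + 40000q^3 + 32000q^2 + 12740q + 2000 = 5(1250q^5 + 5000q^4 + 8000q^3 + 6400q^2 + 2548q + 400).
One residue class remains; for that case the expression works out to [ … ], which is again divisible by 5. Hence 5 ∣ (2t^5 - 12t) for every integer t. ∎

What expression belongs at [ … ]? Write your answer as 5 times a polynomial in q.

5(1250q^5 + 2500q^4 + 2000q^3 + 800q^2 + 148q + 8)

Only t ≡ 2 (mod 5) is unaccounted for. Put t = 5q+2:
2(5q+2)^5 - 12(5q+2) expands to 6250q^5 + 12500q^4 + 10000q^3 + 4000q^2 + 740q + 40,
and factoring out 5 leaves 5(1250q^5 + 2500q^4 + 2000q^3 + 800q^2 + 148q + 8).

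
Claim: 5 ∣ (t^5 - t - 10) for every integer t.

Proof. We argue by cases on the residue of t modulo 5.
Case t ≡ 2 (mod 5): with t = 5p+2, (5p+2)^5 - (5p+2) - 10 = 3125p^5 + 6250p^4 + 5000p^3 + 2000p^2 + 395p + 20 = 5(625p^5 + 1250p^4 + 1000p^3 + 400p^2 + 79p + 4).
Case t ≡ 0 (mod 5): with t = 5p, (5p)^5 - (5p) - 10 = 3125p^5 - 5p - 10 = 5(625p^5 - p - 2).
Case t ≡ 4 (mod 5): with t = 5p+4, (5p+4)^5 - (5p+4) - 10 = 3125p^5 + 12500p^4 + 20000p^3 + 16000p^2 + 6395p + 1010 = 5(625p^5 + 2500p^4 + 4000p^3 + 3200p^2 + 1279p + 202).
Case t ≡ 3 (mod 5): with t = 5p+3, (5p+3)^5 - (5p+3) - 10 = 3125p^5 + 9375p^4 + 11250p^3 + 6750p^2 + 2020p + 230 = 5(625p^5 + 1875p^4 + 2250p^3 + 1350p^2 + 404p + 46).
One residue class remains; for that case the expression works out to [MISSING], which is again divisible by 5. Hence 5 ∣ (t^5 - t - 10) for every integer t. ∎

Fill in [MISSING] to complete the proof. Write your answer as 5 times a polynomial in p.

5(625p^5 + 625p^4 + 250p^3 + 50p^2 + 4p - 2)

The residues treated are {2, 0, 4, 3}, so the missing case is t ≡ 1 (mod 5); write t = 5p+1.
Then (5p+1)^5 - (5p+1) - 10 = 3125p^5 + 3125p^4 + 1250p^3 + 250p^2 + 20p - 10 = 5(625p^5 + 625p^4 + 250p^3 + 50p^2 + 4p - 2).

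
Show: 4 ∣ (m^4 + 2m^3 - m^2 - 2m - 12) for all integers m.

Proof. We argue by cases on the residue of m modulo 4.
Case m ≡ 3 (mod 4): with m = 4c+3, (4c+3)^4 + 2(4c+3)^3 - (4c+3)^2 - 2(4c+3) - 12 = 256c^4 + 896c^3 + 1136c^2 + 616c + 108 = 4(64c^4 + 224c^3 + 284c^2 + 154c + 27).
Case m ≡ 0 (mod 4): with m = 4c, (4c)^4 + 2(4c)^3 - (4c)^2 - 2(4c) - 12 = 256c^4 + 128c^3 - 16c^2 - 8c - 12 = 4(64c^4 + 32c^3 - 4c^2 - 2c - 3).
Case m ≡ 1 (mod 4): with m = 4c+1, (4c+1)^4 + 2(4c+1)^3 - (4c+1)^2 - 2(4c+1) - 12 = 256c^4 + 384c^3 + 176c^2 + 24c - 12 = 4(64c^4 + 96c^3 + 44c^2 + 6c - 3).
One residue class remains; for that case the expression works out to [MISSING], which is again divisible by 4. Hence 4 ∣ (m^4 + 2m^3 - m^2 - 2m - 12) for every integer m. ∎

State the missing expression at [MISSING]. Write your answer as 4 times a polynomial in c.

4(64c^4 + 160c^3 + 140c^2 + 50c + 3)

The residues treated are {3, 0, 1}, so the missing case is m ≡ 2 (mod 4); write m = 4c+2.
Then (4c+2)^4 + 2(4c+2)^3 - (4c+2)^2 - 2(4c+2) - 12 = 256c^4 + 640c^3 + 560c^2 + 200c + 12 = 4(64c^4 + 160c^3 + 140c^2 + 50c + 3).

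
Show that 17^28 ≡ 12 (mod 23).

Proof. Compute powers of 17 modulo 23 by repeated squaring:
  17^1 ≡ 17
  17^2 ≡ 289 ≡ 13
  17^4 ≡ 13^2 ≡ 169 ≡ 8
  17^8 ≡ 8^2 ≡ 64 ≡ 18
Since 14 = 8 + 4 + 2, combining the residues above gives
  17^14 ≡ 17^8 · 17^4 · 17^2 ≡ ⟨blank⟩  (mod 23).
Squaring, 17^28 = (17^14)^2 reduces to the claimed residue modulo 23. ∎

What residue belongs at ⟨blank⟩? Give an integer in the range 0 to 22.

9

Multiply the listed residues: 18 · 8 · 13 = 144 → 1872.
Reducing modulo 23: 1872 = 81·23 + 9, so 17^14 ≡ 9.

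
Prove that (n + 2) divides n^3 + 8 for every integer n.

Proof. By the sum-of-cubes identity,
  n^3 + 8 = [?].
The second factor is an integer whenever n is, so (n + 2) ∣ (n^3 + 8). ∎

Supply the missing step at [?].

a^3 + b^3 = (a + b)(a^2 - ab + b^2). With a = n, b = 2:
n^3 + 8 = (n + 2)(n^2 - 2n + 4).

(n + 2)(n^2 - 2n + 4)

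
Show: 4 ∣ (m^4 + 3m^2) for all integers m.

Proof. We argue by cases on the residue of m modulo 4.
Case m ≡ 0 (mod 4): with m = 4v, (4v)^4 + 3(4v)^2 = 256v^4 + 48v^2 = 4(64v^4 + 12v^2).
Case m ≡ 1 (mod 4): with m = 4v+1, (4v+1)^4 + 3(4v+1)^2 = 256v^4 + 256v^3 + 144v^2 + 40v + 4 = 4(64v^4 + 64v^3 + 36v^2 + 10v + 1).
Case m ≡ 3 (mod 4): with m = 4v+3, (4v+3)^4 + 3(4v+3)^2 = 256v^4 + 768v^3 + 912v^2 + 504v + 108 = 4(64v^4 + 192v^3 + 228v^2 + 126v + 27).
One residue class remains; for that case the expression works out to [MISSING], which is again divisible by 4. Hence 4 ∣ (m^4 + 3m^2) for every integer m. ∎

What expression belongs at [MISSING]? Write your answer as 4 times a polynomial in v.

The residues treated are {0, 1, 3}, so the missing case is m ≡ 2 (mod 4); write m = 4v+2.
Then (4v+2)^4 + 3(4v+2)^2 = 256v^4 + 512v^3 + 432v^2 + 176v + 28 = 4(64v^4 + 128v^3 + 108v^2 + 44v + 7).

4(64v^4 + 128v^3 + 108v^2 + 44v + 7)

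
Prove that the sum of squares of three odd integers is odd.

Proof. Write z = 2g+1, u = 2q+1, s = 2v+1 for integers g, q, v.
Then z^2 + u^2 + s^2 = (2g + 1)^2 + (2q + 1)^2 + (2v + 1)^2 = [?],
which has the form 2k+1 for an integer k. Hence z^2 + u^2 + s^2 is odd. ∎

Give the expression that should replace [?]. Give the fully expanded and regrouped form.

(2g + 1)^2 + (2q + 1)^2 + (2v + 1)^2 = 4g^2 + 4g + 4q^2 + 4q + 4v^2 + 4v + 3
= 2(2g^2 + 2g + 2q^2 + 2q + 2v^2 + 2v + 1) + 1.
Since 2g^2 + 2g + 2q^2 + 2q + 2v^2 + 2v + 1 is an integer, the sum of squares is of the form 2k+1 for an integer k.

2(2g^2 + 2g + 2q^2 + 2q + 2v^2 + 2v + 1) + 1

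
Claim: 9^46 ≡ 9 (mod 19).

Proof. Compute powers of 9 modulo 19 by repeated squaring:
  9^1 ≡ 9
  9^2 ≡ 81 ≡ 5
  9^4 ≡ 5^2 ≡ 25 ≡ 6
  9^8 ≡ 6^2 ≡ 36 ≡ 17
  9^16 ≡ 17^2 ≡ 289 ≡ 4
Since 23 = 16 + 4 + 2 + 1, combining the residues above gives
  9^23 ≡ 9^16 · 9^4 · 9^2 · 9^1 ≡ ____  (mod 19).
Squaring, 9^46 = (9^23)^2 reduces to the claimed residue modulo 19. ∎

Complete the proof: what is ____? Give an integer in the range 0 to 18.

9^16 · 9^4 · 9^2 · 9^1 ≡ 4 · 6 · 5 · 9 = 1080.
1080 mod 19 = 16, so 9^23 ≡ 16 (mod 19).

16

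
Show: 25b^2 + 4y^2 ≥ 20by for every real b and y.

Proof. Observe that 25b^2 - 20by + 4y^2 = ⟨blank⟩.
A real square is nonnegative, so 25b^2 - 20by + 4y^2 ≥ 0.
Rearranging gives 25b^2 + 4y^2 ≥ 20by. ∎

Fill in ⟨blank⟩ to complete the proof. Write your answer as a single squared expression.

25b^2 - 20by + 4y^2 is a perfect-square trinomial: the outer terms are (5b)^2 and (2y)^2, and the cross term is -2·5b·2y.
So 25b^2 - 20by + 4y^2 = (5b - 2y)^2 ≥ 0.

(5b - 2y)^2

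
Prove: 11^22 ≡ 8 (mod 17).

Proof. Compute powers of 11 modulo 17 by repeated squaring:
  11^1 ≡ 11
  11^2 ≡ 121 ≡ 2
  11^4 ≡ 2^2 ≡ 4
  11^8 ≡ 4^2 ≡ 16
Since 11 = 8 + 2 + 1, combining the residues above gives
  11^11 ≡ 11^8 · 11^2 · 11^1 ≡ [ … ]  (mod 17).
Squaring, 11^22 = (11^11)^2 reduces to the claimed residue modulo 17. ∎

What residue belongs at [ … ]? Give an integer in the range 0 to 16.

12

11^8 · 11^2 · 11^1 ≡ 16 · 2 · 11 = 352.
352 mod 17 = 12, so 11^11 ≡ 12 (mod 17).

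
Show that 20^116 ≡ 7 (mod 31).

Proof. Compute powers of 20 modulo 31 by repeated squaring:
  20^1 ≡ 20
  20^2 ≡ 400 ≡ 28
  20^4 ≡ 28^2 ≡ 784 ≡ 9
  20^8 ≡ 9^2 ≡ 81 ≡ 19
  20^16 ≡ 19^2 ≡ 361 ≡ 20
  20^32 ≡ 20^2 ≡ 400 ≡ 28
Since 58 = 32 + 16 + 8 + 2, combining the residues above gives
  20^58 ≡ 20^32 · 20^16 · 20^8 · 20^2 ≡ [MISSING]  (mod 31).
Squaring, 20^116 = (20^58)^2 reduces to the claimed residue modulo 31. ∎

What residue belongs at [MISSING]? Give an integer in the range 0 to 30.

10

20^32 · 20^16 · 20^8 · 20^2 ≡ 28 · 20 · 19 · 28 = 297920.
297920 mod 31 = 10, so 20^58 ≡ 10 (mod 31).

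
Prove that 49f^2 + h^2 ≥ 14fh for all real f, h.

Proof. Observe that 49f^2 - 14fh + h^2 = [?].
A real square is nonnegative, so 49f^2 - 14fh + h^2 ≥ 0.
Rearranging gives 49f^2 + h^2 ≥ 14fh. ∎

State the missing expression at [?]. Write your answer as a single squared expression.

(7f - h)^2

49f^2 - 14fh + h^2 is a perfect-square trinomial: the outer terms are (7f)^2 and (h)^2, and the cross term is -2·7f·h.
So 49f^2 - 14fh + h^2 = (7f - h)^2 ≥ 0.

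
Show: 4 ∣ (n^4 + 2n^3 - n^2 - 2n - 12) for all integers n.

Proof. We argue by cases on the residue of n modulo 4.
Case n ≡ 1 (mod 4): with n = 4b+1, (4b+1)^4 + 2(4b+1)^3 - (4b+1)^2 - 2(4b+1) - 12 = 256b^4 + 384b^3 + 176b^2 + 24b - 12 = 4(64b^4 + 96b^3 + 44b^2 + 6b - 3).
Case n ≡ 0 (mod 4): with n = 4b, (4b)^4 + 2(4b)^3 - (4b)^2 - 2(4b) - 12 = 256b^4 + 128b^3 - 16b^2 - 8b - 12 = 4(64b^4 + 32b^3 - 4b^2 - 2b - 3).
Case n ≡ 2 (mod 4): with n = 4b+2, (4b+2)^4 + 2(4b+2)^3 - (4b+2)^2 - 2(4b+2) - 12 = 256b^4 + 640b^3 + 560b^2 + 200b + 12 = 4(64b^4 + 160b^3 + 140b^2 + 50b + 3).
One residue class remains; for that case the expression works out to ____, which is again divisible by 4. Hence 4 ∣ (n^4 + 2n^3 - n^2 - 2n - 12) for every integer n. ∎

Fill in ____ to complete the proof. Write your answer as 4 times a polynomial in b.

Only n ≡ 3 (mod 4) is unaccounted for. Put n = 4b+3:
(4b+3)^4 + 2(4b+3)^3 - (4b+3)^2 - 2(4b+3) - 12 expands to 256b^4 + 896b^3 + 1136b^2 + 616b + 108,
and factoring out 4 leaves 4(64b^4 + 224b^3 + 284b^2 + 154b + 27).

4(64b^4 + 224b^3 + 284b^2 + 154b + 27)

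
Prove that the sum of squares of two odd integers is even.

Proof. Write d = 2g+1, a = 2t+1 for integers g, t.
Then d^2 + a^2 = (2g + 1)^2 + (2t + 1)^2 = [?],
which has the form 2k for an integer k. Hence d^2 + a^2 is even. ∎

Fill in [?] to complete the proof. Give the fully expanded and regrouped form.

(2g + 1)^2 + (2t + 1)^2 = 4g^2 + 4g + 4t^2 + 4t + 2
= 2(2g^2 + 2g + 2t^2 + 2t + 1).
Since 2g^2 + 2g + 2t^2 + 2t + 1 is an integer, the sum of squares is of the form 2k for an integer k.

2(2g^2 + 2g + 2t^2 + 2t + 1)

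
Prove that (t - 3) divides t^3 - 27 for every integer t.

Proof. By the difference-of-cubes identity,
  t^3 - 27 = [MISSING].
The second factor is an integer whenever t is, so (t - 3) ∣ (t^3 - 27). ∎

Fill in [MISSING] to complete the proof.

a^3 - b^3 = (a - b)(a^2 + ab + b^2). With a = t, b = 3:
t^3 - 27 = (t - 3)(t^2 + 3t + 9).

(t - 3)(t^2 + 3t + 9)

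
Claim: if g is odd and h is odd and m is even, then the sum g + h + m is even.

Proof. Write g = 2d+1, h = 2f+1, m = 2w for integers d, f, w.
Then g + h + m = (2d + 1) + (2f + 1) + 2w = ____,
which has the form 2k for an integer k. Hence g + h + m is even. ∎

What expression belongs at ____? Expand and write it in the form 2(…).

Expanding: (2d + 1) + (2f + 1) + 2w = 2d + 2f + 2w + 2.
Every term is even; pulling out the factor of 2 gives 2(d + f + w + 1).

2(d + f + w + 1)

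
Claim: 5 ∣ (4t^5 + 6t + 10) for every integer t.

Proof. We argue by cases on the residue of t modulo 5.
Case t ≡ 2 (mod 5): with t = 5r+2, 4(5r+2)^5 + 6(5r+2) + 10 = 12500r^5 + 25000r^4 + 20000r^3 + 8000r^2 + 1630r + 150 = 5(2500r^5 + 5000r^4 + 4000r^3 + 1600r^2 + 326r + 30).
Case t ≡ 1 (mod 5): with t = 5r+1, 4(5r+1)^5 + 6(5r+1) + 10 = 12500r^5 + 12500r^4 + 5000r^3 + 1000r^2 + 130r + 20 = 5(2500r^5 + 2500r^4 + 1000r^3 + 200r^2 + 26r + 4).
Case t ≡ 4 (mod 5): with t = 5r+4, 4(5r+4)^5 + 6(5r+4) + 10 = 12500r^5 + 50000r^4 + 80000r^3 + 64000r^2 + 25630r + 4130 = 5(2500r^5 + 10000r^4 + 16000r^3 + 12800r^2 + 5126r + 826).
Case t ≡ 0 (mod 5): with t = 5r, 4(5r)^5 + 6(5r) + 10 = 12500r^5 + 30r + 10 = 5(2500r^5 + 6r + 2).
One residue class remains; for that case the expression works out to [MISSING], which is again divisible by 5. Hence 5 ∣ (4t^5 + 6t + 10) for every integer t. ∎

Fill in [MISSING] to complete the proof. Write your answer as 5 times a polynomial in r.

5(2500r^5 + 7500r^4 + 9000r^3 + 5400r^2 + 1626r + 200)

Only t ≡ 3 (mod 5) is unaccounted for. Put t = 5r+3:
4(5r+3)^5 + 6(5r+3) + 10 expands to 12500r^5 + 37500r^4 + 45000r^3 + 27000r^2 + 8130r + 1000,
and factoring out 5 leaves 5(2500r^5 + 7500r^4 + 9000r^3 + 5400r^2 + 1626r + 200).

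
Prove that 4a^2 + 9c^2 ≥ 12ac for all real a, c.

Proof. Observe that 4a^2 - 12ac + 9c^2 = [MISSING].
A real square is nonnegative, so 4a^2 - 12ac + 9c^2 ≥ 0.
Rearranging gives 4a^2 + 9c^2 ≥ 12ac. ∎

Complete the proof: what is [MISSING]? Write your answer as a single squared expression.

4a^2 - 12ac + 9c^2 is a perfect-square trinomial: the outer terms are (2a)^2 and (3c)^2, and the cross term is -2·2a·3c.
So 4a^2 - 12ac + 9c^2 = (2a - 3c)^2 ≥ 0.

(2a - 3c)^2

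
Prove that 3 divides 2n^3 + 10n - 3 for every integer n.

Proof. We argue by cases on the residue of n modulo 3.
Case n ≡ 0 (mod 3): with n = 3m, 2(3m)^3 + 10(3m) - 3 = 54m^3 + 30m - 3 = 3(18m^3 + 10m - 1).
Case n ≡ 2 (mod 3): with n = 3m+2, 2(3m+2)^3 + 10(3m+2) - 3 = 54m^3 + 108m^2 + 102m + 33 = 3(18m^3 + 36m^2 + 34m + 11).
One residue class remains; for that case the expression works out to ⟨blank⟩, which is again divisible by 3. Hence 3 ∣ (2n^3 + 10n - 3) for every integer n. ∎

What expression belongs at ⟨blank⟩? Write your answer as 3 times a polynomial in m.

3(18m^3 + 18m^2 + 16m + 3)

The residues treated are {0, 2}, so the missing case is n ≡ 1 (mod 3); write n = 3m+1.
Then 2(3m+1)^3 + 10(3m+1) - 3 = 54m^3 + 54m^2 + 48m + 9 = 3(18m^3 + 18m^2 + 16m + 3).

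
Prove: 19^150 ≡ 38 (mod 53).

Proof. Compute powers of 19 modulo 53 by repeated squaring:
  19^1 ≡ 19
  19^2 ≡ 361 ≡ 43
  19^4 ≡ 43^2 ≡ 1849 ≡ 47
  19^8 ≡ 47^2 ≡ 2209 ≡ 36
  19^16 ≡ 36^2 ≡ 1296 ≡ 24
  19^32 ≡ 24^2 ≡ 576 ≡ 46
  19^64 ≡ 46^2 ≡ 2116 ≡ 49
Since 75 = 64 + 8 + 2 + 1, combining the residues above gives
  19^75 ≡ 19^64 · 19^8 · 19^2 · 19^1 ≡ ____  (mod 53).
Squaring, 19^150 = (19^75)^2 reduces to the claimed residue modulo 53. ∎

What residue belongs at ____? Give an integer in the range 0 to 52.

12

19^64 · 19^8 · 19^2 · 19^1 ≡ 49 · 36 · 43 · 19 = 1441188.
1441188 mod 53 = 12, so 19^75 ≡ 12 (mod 53).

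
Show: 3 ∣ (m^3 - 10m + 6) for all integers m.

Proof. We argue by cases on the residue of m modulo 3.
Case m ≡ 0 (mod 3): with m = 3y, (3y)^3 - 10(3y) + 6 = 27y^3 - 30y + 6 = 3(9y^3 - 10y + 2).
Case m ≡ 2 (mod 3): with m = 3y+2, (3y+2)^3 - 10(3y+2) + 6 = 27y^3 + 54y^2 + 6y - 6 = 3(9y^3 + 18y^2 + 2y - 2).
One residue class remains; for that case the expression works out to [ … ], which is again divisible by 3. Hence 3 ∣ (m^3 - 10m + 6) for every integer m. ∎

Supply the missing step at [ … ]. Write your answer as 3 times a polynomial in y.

3(9y^3 + 9y^2 - 7y - 1)

Only m ≡ 1 (mod 3) is unaccounted for. Put m = 3y+1:
(3y+1)^3 - 10(3y+1) + 6 expands to 27y^3 + 27y^2 - 21y - 3,
and factoring out 3 leaves 3(9y^3 + 9y^2 - 7y - 1).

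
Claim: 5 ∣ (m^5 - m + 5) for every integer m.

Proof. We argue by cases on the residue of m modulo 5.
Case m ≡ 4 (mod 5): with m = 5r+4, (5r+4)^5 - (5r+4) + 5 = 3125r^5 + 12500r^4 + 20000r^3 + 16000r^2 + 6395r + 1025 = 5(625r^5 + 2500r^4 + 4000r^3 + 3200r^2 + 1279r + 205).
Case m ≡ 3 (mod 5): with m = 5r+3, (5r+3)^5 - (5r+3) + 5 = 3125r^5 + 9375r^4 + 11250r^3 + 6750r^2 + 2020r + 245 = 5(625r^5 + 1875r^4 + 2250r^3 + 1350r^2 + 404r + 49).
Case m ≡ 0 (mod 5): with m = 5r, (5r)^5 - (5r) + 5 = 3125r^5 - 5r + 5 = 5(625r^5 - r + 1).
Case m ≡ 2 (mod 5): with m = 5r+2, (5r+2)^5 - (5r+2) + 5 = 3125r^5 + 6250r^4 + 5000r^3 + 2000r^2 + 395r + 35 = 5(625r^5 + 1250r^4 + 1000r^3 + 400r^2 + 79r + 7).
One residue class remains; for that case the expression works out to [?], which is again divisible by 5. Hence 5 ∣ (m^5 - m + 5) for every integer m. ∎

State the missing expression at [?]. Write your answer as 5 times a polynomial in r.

5(625r^5 + 625r^4 + 250r^3 + 50r^2 + 4r + 1)

Only m ≡ 1 (mod 5) is unaccounted for. Put m = 5r+1:
(5r+1)^5 - (5r+1) + 5 expands to 3125r^5 + 3125r^4 + 1250r^3 + 250r^2 + 20r + 5,
and factoring out 5 leaves 5(625r^5 + 625r^4 + 250r^3 + 50r^2 + 4r + 1).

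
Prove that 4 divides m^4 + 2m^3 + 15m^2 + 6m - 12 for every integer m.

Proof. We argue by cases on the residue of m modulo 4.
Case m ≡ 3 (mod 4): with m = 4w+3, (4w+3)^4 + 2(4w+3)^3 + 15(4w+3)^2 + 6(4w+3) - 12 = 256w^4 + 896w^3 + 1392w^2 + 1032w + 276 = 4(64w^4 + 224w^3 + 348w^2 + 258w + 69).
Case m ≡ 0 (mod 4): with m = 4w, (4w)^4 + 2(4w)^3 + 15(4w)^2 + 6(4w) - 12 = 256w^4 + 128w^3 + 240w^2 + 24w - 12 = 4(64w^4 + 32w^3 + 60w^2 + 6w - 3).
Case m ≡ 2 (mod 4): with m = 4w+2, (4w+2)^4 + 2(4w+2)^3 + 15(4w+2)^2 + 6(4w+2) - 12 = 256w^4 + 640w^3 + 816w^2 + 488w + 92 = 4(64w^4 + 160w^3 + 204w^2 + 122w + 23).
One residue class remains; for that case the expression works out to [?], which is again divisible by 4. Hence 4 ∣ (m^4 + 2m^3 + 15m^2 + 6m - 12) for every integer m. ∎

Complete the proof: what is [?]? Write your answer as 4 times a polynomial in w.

The residues treated are {3, 0, 2}, so the missing case is m ≡ 1 (mod 4); write m = 4w+1.
Then (4w+1)^4 + 2(4w+1)^3 + 15(4w+1)^2 + 6(4w+1) - 12 = 256w^4 + 384w^3 + 432w^2 + 184w + 12 = 4(64w^4 + 96w^3 + 108w^2 + 46w + 3).

4(64w^4 + 96w^3 + 108w^2 + 46w + 3)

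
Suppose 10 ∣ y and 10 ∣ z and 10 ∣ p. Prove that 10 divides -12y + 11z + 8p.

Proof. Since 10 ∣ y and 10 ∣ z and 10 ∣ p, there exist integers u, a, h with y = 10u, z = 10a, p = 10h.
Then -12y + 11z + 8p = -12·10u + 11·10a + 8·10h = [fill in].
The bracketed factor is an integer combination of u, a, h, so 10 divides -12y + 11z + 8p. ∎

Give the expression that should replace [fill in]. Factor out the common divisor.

Each term has a factor of 10: -12·10u + 11·10a + 8·10h = 10·(11a + 8h - 12u).
Since 11a + 8h - 12u is an integer, 10 ∣ (-12y + 11z + 8p).

10(11a + 8h - 12u)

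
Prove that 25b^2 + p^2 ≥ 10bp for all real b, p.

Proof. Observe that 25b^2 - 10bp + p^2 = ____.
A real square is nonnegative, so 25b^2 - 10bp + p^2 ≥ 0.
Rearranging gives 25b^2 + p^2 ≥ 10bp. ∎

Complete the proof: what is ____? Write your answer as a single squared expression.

25b^2 - 10bp + p^2 is a perfect-square trinomial: the outer terms are (5b)^2 and (p)^2, and the cross term is -2·5b·p.
So 25b^2 - 10bp + p^2 = (5b - p)^2 ≥ 0.

(5b - p)^2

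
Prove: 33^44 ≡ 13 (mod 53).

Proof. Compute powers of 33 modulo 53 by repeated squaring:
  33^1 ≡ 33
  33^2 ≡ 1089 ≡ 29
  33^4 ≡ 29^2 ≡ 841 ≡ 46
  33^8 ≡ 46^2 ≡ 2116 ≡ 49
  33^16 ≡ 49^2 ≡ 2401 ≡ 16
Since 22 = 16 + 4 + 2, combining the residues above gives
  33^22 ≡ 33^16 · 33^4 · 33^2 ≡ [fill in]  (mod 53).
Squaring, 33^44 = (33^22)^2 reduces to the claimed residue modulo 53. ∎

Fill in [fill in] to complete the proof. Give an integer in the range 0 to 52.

33^16 · 33^4 · 33^2 ≡ 16 · 46 · 29 = 21344.
21344 mod 53 = 38, so 33^22 ≡ 38 (mod 53).

38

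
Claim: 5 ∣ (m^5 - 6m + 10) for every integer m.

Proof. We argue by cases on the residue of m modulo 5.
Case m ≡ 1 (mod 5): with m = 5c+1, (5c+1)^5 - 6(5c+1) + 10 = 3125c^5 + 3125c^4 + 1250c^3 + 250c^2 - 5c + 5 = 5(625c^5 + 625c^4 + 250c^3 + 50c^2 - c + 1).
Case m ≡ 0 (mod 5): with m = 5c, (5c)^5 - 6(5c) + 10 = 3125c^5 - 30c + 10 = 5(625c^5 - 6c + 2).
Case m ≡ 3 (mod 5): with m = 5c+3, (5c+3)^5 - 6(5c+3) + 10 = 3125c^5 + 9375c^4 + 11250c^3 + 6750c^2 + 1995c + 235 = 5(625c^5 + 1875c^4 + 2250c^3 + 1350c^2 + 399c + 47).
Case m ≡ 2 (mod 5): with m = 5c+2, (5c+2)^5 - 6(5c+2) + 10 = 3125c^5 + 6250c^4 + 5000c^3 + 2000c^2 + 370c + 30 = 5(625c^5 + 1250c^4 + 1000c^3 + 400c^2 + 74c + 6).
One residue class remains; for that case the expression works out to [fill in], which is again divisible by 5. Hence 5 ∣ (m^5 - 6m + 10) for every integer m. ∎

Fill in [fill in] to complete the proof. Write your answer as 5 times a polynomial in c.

The residues treated are {1, 0, 3, 2}, so the missing case is m ≡ 4 (mod 5); write m = 5c+4.
Then (5c+4)^5 - 6(5c+4) + 10 = 3125c^5 + 12500c^4 + 20000c^3 + 16000c^2 + 6370c + 1010 = 5(625c^5 + 2500c^4 + 4000c^3 + 3200c^2 + 1274c + 202).

5(625c^5 + 2500c^4 + 4000c^3 + 3200c^2 + 1274c + 202)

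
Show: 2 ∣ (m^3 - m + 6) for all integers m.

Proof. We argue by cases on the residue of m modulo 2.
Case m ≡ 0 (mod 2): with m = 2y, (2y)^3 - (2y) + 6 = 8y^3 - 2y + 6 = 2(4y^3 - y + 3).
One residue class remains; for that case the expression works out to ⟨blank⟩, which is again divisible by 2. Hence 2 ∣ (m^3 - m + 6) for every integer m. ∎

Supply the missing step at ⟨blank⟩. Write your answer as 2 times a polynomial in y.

2(4y^3 + 6y^2 + 2y + 3)

Only m ≡ 1 (mod 2) is unaccounted for. Put m = 2y+1:
(2y+1)^3 - (2y+1) + 6 expands to 8y^3 + 12y^2 + 4y + 6,
and factoring out 2 leaves 2(4y^3 + 6y^2 + 2y + 3).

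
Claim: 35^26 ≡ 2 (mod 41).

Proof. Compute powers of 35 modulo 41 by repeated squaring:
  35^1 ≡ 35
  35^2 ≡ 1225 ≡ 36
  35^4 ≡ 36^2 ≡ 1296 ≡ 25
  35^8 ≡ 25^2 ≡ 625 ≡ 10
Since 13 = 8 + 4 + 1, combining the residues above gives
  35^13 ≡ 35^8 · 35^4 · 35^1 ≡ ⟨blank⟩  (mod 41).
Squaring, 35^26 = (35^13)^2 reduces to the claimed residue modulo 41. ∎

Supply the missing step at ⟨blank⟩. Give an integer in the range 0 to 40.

17

35^8 · 35^4 · 35^1 ≡ 10 · 25 · 35 = 8750.
8750 mod 41 = 17, so 35^13 ≡ 17 (mod 41).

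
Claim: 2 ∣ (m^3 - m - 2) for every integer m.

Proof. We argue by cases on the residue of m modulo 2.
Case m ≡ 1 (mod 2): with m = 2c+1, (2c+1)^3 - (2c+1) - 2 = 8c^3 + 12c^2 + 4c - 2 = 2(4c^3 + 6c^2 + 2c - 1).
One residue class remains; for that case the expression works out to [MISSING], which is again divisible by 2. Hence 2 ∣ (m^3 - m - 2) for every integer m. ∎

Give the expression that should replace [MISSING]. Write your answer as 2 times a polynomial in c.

Only m ≡ 0 (mod 2) is unaccounted for. Put m = 2c:
(2c)^3 - (2c) - 2 expands to 8c^3 - 2c - 2,
and factoring out 2 leaves 2(4c^3 - c - 1).

2(4c^3 - c - 1)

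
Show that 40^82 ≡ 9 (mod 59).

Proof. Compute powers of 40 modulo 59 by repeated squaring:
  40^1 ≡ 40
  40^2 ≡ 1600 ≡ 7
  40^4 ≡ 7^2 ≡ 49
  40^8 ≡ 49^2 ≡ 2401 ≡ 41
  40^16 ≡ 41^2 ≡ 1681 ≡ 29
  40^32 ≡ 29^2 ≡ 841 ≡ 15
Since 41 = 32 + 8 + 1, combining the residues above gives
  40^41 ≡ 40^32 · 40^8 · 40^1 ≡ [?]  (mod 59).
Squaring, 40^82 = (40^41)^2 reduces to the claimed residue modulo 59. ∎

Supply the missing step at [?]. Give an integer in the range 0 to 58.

56

Multiply the listed residues: 15 · 41 · 40 = 615 → 24600.
Reducing modulo 59: 24600 = 416·59 + 56, so 40^41 ≡ 56.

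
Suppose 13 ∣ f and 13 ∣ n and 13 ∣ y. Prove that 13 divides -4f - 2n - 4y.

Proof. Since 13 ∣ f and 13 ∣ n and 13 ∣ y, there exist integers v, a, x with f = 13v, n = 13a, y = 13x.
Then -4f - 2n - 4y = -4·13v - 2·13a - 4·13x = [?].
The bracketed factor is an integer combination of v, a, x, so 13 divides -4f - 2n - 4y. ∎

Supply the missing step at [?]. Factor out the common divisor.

13(-2a - 4v - 4x)

Each term has a factor of 13: -4·13v - 2·13a - 4·13x = 13·(-2a - 4v - 4x).
Since -2a - 4v - 4x is an integer, 13 ∣ (-4f - 2n - 4y).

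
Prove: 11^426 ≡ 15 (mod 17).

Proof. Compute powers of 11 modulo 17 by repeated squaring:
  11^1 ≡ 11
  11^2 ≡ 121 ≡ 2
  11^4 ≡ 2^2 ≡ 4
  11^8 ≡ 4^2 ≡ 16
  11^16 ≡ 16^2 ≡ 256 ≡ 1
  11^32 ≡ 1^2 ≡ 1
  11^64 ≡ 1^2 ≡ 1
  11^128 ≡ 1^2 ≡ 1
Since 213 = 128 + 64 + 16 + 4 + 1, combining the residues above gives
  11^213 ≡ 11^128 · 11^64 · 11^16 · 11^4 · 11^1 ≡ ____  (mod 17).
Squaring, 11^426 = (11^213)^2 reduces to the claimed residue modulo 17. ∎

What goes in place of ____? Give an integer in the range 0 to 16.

11^128 · 11^64 · 11^16 · 11^4 · 11^1 ≡ 1 · 1 · 1 · 4 · 11 = 44.
44 mod 17 = 10, so 11^213 ≡ 10 (mod 17).

10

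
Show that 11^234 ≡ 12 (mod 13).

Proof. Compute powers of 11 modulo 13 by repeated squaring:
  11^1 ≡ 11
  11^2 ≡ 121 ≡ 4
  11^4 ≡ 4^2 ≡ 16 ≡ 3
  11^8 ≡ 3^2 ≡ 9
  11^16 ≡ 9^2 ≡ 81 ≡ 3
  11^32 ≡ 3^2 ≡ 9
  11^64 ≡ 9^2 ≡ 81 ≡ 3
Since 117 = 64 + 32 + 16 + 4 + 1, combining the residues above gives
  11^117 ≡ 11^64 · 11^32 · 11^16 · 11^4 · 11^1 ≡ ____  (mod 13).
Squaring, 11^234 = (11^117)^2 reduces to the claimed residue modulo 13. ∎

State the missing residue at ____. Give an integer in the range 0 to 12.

Multiply the listed residues: 3 · 9 · 3 · 3 · 11 = 27 → 81 → 243 → 2673.
Reducing modulo 13: 2673 = 205·13 + 8, so 11^117 ≡ 8.

8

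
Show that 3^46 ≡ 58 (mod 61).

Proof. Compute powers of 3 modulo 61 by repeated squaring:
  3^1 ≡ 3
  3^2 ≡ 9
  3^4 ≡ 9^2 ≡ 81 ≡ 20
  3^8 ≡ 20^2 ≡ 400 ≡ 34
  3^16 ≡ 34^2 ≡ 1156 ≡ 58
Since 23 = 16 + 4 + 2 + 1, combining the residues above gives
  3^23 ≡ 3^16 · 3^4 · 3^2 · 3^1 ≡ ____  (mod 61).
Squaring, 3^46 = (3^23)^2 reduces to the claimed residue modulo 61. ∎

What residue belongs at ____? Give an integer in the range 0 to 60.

27

3^16 · 3^4 · 3^2 · 3^1 ≡ 58 · 20 · 9 · 3 = 31320.
31320 mod 61 = 27, so 3^23 ≡ 27 (mod 61).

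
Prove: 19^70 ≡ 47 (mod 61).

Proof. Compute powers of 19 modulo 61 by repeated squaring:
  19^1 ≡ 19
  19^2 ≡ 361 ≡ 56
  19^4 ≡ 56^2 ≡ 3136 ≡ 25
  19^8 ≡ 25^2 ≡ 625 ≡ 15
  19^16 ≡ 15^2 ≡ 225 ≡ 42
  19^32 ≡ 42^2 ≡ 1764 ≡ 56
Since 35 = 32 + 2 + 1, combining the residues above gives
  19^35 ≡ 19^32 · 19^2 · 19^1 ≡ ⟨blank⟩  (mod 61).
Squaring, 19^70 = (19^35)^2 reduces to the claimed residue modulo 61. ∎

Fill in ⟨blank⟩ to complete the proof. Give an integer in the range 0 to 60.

19^32 · 19^2 · 19^1 ≡ 56 · 56 · 19 = 59584.
59584 mod 61 = 48, so 19^35 ≡ 48 (mod 61).

48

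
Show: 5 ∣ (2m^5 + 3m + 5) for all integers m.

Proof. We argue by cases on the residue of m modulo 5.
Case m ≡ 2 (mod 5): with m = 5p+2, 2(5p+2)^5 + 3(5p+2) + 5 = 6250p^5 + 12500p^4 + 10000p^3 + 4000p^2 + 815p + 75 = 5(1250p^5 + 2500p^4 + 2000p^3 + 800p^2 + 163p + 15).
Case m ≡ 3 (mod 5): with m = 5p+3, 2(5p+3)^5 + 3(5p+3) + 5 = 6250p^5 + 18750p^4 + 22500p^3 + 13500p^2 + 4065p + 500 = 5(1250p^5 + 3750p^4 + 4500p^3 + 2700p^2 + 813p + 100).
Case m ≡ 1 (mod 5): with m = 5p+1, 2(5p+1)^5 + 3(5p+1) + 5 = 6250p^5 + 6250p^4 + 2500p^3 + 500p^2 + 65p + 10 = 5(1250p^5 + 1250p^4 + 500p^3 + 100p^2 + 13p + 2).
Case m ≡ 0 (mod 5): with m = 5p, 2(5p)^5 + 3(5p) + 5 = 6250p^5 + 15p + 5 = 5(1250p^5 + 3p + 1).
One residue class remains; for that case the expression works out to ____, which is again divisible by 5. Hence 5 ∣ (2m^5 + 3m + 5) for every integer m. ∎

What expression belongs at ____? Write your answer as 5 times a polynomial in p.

The residues treated are {2, 3, 1, 0}, so the missing case is m ≡ 4 (mod 5); write m = 5p+4.
Then 2(5p+4)^5 + 3(5p+4) + 5 = 6250p^5 + 25000p^4 + 40000p^3 + 32000p^2 + 12815p + 2065 = 5(1250p^5 + 5000p^4 + 8000p^3 + 6400p^2 + 2563p + 413).

5(1250p^5 + 5000p^4 + 8000p^3 + 6400p^2 + 2563p + 413)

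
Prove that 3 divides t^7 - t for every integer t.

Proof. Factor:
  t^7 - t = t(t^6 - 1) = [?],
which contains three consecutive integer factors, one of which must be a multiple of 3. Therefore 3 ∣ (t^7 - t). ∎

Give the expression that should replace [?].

(t - 1)t(t + 1)(t^4 + t^2 + 1)

t^6 - 1 = (t^2 - 1)(t^4 + t^2 + 1), and t^2 - 1 = (t-1)(t+1).
So t(t^6 - 1) = (t - 1)t(t + 1)(t^4 + t^2 + 1).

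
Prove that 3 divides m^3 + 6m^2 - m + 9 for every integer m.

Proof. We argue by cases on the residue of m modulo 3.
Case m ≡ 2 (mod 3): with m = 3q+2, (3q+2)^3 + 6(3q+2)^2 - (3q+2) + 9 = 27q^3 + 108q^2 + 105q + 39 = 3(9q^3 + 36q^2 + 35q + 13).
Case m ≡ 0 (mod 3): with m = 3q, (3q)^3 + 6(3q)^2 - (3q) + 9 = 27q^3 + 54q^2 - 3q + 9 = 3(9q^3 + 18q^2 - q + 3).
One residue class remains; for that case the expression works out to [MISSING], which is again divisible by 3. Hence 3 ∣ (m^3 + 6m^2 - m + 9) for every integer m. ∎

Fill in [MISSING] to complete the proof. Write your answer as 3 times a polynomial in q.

3(9q^3 + 27q^2 + 14q + 5)

The residues treated are {2, 0}, so the missing case is m ≡ 1 (mod 3); write m = 3q+1.
Then (3q+1)^3 + 6(3q+1)^2 - (3q+1) + 9 = 27q^3 + 81q^2 + 42q + 15 = 3(9q^3 + 27q^2 + 14q + 5).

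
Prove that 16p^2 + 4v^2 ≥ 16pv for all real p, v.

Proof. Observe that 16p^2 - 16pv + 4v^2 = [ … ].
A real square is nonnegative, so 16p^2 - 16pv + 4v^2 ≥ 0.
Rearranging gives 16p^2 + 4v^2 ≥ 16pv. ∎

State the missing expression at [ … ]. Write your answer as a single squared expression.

The leading and trailing coefficients are 4^2 and 2^2, and 16 = 2·4·2, so the trinomial is (4p - 2v)^2.
Hence 16p^2 - 16pv + 4v^2 ≥ 0.

(4p - 2v)^2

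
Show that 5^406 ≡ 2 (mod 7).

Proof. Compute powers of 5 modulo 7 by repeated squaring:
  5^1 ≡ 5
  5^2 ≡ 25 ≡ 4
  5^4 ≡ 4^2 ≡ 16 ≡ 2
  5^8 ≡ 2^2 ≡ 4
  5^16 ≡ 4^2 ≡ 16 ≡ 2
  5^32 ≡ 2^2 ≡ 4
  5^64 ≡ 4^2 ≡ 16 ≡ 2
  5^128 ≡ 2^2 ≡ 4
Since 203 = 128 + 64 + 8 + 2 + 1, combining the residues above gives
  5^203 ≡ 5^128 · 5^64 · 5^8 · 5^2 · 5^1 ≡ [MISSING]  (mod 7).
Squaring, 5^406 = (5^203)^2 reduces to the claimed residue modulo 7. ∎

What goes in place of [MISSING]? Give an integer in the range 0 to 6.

3

Multiply the listed residues: 4 · 2 · 4 · 4 · 5 = 8 → 32 → 128 → 640.
Reducing modulo 7: 640 = 91·7 + 3, so 5^203 ≡ 3.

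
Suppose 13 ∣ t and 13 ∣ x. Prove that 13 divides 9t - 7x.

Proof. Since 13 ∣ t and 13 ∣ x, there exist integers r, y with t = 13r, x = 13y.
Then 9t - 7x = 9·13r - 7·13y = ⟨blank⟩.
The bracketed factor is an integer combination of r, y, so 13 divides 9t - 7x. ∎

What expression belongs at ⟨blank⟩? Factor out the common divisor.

Pull the common 13 out of every term: 9·13r - 7·13y = 13(9r - 7y).
9r - 7y is an integer, which exhibits the divisibility.

13(9r - 7y)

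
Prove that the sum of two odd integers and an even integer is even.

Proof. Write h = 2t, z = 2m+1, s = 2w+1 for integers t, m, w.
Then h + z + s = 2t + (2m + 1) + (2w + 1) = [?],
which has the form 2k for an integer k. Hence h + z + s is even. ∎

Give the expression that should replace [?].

2t + (2m + 1) + (2w + 1) = 2m + 2t + 2w + 2
= 2(m + t + w + 1).
Since m + t + w + 1 is an integer, the sum is of the form 2k for an integer k.

2(m + t + w + 1)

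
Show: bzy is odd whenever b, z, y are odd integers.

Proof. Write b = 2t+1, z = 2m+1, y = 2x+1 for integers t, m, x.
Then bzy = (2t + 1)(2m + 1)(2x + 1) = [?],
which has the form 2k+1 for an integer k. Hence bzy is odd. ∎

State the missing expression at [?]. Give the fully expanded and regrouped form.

2(4mtx + 2mt + 2mx + m + 2tx + t + x) + 1

(2t + 1)(2m + 1)(2x + 1) = 8mtx + 4mt + 4mx + 2m + 4tx + 2t + 2x + 1
= 2(4mtx + 2mt + 2mx + m + 2tx + t + x) + 1.
Since 4mtx + 2mt + 2mx + m + 2tx + t + x is an integer, the product is of the form 2k+1 for an integer k.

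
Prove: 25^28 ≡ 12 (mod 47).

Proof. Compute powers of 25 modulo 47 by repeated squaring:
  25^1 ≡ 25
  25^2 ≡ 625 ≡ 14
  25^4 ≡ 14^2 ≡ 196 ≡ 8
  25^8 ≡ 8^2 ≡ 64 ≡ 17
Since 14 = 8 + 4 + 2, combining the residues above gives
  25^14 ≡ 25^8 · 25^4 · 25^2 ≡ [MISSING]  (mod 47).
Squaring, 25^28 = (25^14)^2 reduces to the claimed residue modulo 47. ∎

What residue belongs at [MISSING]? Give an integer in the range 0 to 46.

24

25^8 · 25^4 · 25^2 ≡ 17 · 8 · 14 = 1904.
1904 mod 47 = 24, so 25^14 ≡ 24 (mod 47).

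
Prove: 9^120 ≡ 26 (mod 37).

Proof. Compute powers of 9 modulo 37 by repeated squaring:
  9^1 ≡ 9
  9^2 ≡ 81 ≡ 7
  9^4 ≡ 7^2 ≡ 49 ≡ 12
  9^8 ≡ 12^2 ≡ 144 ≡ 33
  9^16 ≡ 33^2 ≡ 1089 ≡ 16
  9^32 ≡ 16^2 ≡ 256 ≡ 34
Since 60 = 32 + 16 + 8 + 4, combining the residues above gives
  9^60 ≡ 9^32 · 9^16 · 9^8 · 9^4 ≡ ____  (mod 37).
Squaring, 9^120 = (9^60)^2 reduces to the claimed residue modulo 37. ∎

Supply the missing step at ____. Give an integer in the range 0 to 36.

10

Multiply the listed residues: 34 · 16 · 33 · 12 = 544 → 17952 → 215424.
Reducing modulo 37: 215424 = 5822·37 + 10, so 9^60 ≡ 10.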